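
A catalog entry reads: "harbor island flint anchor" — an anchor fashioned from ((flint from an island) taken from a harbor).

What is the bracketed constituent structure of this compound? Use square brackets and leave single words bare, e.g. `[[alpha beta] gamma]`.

[[harbor [island flint]] anchor]

The outermost head in the paraphrase is "anchor", modified by "harbor island flint".
Within "harbor island flint", the head is "flint" (specifically "island flint") and the modifier is "harbor".
Within "island flint", the head is "flint" and the modifier is "island".
So the structure is [[harbor [island flint]] anchor].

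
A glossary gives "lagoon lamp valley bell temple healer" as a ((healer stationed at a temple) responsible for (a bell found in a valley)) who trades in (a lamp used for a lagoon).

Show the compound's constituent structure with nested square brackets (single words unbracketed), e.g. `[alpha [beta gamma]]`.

[[lagoon lamp] [[valley bell] [temple healer]]]

At the top level: head "healer" (specifically "valley bell temple healer"); modifier "lagoon lamp".
Within "lagoon lamp", the head is "lamp" and the modifier is "lagoon".
Within "valley bell temple healer", the head is "healer" (specifically "temple healer") and the modifier is "valley bell".
Within "valley bell", the head is "bell" and the modifier is "valley".
Within "temple healer", the head is "healer" and the modifier is "temple".
Putting it together: [[lagoon lamp] [[valley bell] [temple healer]]].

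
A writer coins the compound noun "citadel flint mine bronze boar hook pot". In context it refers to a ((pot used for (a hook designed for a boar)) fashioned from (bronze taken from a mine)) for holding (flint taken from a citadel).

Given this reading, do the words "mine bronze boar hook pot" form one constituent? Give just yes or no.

yes

The paraphrase groups the words so that "mine bronze boar hook pot" is one unit: it corresponds to a single parenthesized sub-phrase.
The full structure is [[citadel flint] [[mine bronze] [[boar hook] pot]]], in which [mine bronze boar hook pot] is a constituent.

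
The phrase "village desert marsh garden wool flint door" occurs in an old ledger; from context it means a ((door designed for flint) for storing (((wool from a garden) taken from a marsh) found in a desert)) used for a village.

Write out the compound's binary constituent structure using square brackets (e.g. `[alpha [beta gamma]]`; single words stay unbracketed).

Overall it is a kind of door (specifically "desert marsh garden wool flint door"); the modifier is "village".
Within "desert marsh garden wool flint door", the head is "door" (specifically "flint door") and the modifier is "desert marsh garden wool".
Within "desert marsh garden wool", the head is "wool" (specifically "marsh garden wool") and the modifier is "desert".
Within "marsh garden wool", the head is "wool" (specifically "garden wool") and the modifier is "marsh".
Within "garden wool", the head is "wool" and the modifier is "garden".
Within "flint door", the head is "door" and the modifier is "flint".
Putting it together: [village [[desert [marsh [garden wool]]] [flint door]]].

[village [[desert [marsh [garden wool]]] [flint door]]]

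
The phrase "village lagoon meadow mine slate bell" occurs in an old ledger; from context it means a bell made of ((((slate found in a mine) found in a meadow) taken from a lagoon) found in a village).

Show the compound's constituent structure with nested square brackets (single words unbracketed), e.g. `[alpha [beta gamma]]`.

The outermost head in the paraphrase is "bell", modified by "village lagoon meadow mine slate".
Within "village lagoon meadow mine slate", the head is "slate" (specifically "lagoon meadow mine slate") and the modifier is "village".
Within "lagoon meadow mine slate", the head is "slate" (specifically "meadow mine slate") and the modifier is "lagoon".
Within "meadow mine slate", the head is "slate" (specifically "mine slate") and the modifier is "meadow".
Within "mine slate", the head is "slate" and the modifier is "mine".
Assembled: [[village [lagoon [meadow [mine slate]]]] bell].

[[village [lagoon [meadow [mine slate]]]] bell]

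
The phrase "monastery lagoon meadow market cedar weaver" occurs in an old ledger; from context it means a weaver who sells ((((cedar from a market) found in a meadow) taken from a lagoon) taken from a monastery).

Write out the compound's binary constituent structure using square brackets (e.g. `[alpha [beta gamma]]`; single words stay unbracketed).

[[monastery [lagoon [meadow [market cedar]]]] weaver]

The outermost head in the paraphrase is "weaver", modified by "monastery lagoon meadow market cedar".
"monastery lagoon meadow market cedar" → head "cedar" (specifically "lagoon meadow market cedar"), modifier "monastery".
"lagoon meadow market cedar" → head "cedar" (specifically "meadow market cedar"), modifier "lagoon".
"meadow market cedar" → head "cedar" (specifically "market cedar"), modifier "meadow".
"market cedar" → head "cedar", modifier "market".
So the structure is [[monastery [lagoon [meadow [market cedar]]]] weaver].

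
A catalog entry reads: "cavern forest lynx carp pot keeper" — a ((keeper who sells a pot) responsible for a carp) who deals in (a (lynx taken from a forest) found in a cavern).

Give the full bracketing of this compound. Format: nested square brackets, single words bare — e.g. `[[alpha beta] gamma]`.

The outermost head in the paraphrase is "keeper" (specifically "carp pot keeper"), modified by "cavern forest lynx".
Inside "cavern forest lynx": head "lynx" (specifically "forest lynx"), modifier "cavern".
Inside "forest lynx": head "lynx", modifier "forest".
Inside "carp pot keeper": head "keeper" (specifically "pot keeper"), modifier "carp".
Inside "pot keeper": head "keeper", modifier "pot".
So the structure is [[cavern [forest lynx]] [carp [pot keeper]]].

[[cavern [forest lynx]] [carp [pot keeper]]]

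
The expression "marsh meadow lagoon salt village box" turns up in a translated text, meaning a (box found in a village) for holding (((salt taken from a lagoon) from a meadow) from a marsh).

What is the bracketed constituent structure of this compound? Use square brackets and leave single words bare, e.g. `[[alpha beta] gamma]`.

[[marsh [meadow [lagoon salt]]] [village box]]

Whole compound: head "box" (specifically "village box"), modifier "marsh meadow lagoon salt".
"marsh meadow lagoon salt" → head "salt" (specifically "meadow lagoon salt"), modifier "marsh".
"meadow lagoon salt" → head "salt" (specifically "lagoon salt"), modifier "meadow".
"lagoon salt" → head "salt", modifier "lagoon".
"village box" → head "box", modifier "village".
Assembled: [[marsh [meadow [lagoon salt]]] [village box]].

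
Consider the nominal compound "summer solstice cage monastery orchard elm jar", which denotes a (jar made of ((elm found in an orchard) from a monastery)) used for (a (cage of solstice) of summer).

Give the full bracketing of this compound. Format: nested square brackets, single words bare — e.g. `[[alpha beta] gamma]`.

The outermost head in the paraphrase is "jar" (specifically "monastery orchard elm jar"), modified by "summer solstice cage".
"summer solstice cage" → head "cage" (specifically "solstice cage"), modifier "summer".
"solstice cage" → head "cage", modifier "solstice".
"monastery orchard elm jar" → head "jar", modifier "monastery orchard elm".
"monastery orchard elm" → head "elm" (specifically "orchard elm"), modifier "monastery".
"orchard elm" → head "elm", modifier "orchard".
Assembled: [[summer [solstice cage]] [[monastery [orchard elm]] jar]].

[[summer [solstice cage]] [[monastery [orchard elm]] jar]]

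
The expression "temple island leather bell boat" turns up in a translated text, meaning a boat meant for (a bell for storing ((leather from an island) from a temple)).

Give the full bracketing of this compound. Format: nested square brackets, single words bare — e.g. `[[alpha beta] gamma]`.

Whole compound: head "boat", modifier "temple island leather bell".
"temple island leather bell" → head "bell", modifier "temple island leather".
"temple island leather" → head "leather" (specifically "island leather"), modifier "temple".
"island leather" → head "leather", modifier "island".
So the structure is [[[temple [island leather]] bell] boat].

[[[temple [island leather]] bell] boat]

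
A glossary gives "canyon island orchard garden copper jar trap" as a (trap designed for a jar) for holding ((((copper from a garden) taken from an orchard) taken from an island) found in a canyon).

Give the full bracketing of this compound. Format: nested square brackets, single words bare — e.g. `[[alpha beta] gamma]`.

At the top level: head "trap" (specifically "jar trap"); modifier "canyon island orchard garden copper".
"canyon island orchard garden copper" → head "copper" (specifically "island orchard garden copper"), modifier "canyon".
"island orchard garden copper" → head "copper" (specifically "orchard garden copper"), modifier "island".
"orchard garden copper" → head "copper" (specifically "garden copper"), modifier "orchard".
"garden copper" → head "copper", modifier "garden".
"jar trap" → head "trap", modifier "jar".
Putting it together: [[canyon [island [orchard [garden copper]]]] [jar trap]].

[[canyon [island [orchard [garden copper]]]] [jar trap]]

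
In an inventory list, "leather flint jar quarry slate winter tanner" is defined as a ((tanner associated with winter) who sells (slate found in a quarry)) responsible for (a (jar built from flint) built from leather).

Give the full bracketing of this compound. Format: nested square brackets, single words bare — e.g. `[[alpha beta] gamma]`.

At the top level: head "tanner" (specifically "quarry slate winter tanner"); modifier "leather flint jar".
Inside "leather flint jar": head "jar" (specifically "flint jar"), modifier "leather".
Inside "flint jar": head "jar", modifier "flint".
Inside "quarry slate winter tanner": head "tanner" (specifically "winter tanner"), modifier "quarry slate".
Inside "quarry slate": head "slate", modifier "quarry".
Inside "winter tanner": head "tanner", modifier "winter".
Putting it together: [[leather [flint jar]] [[quarry slate] [winter tanner]]].

[[leather [flint jar]] [[quarry slate] [winter tanner]]]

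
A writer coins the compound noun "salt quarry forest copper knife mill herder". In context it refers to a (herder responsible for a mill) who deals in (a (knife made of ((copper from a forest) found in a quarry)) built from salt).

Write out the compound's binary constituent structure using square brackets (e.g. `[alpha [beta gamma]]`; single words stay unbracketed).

[[salt [[quarry [forest copper]] knife]] [mill herder]]

At the top level: head "herder" (specifically "mill herder"); modifier "salt quarry forest copper knife".
Within "salt quarry forest copper knife", the head is "knife" (specifically "quarry forest copper knife") and the modifier is "salt".
Within "quarry forest copper knife", the head is "knife" and the modifier is "quarry forest copper".
Within "quarry forest copper", the head is "copper" (specifically "forest copper") and the modifier is "quarry".
Within "forest copper", the head is "copper" and the modifier is "forest".
Within "mill herder", the head is "herder" and the modifier is "mill".
Assembled: [[salt [[quarry [forest copper]] knife]] [mill herder]].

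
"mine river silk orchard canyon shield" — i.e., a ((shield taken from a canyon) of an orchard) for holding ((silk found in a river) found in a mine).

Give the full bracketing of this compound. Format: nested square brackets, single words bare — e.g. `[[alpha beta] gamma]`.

Overall it is a kind of shield (specifically "orchard canyon shield"); the modifier is "mine river silk".
"mine river silk" → head "silk" (specifically "river silk"), modifier "mine".
"river silk" → head "silk", modifier "river".
"orchard canyon shield" → head "shield" (specifically "canyon shield"), modifier "orchard".
"canyon shield" → head "shield", modifier "canyon".
Putting it together: [[mine [river silk]] [orchard [canyon shield]]].

[[mine [river silk]] [orchard [canyon shield]]]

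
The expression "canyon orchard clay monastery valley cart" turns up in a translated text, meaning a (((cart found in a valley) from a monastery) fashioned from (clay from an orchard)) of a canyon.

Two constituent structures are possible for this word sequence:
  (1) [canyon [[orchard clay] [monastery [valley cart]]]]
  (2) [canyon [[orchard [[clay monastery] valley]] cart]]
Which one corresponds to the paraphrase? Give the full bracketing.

The paraphrase's head is the "cart" part ("orchard clay monastery valley cart"); its modifier is "canyon".
That top-level split, carried through the inner groups, gives [canyon [[orchard clay] [monastery [valley cart]]]].

[canyon [[orchard clay] [monastery [valley cart]]]]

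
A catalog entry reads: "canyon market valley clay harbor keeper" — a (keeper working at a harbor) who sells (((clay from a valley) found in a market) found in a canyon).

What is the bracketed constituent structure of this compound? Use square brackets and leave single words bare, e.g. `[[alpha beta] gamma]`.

[[canyon [market [valley clay]]] [harbor keeper]]

Whole compound: head "keeper" (specifically "harbor keeper"), modifier "canyon market valley clay".
Inside "canyon market valley clay": head "clay" (specifically "market valley clay"), modifier "canyon".
Inside "market valley clay": head "clay" (specifically "valley clay"), modifier "market".
Inside "valley clay": head "clay", modifier "valley".
Inside "harbor keeper": head "keeper", modifier "harbor".
So the structure is [[canyon [market [valley clay]]] [harbor keeper]].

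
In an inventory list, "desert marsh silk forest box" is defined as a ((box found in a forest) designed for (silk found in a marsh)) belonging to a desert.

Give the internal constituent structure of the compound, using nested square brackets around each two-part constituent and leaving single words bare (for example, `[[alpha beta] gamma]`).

The outermost head in the paraphrase is "box" (specifically "marsh silk forest box"), modified by "desert".
"marsh silk forest box" → head "box" (specifically "forest box"), modifier "marsh silk".
"marsh silk" → head "silk", modifier "marsh".
"forest box" → head "box", modifier "forest".
So the structure is [desert [[marsh silk] [forest box]]].

[desert [[marsh silk] [forest box]]]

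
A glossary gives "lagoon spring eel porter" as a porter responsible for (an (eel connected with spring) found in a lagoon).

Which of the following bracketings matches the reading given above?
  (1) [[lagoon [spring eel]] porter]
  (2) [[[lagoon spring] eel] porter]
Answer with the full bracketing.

[[lagoon [spring eel]] porter]

The paraphrase's head is the "porter" part ("porter"); its modifier is "lagoon spring eel".
That top-level split, carried through the inner groups, gives [[lagoon [spring eel]] porter].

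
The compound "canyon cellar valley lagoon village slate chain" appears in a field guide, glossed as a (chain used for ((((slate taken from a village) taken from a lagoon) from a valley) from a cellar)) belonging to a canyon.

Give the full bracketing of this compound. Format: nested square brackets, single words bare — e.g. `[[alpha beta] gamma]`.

[canyon [[cellar [valley [lagoon [village slate]]]] chain]]

Whole compound: head "chain" (specifically "cellar valley lagoon village slate chain"), modifier "canyon".
"cellar valley lagoon village slate chain" → head "chain", modifier "cellar valley lagoon village slate".
"cellar valley lagoon village slate" → head "slate" (specifically "valley lagoon village slate"), modifier "cellar".
"valley lagoon village slate" → head "slate" (specifically "lagoon village slate"), modifier "valley".
"lagoon village slate" → head "slate" (specifically "village slate"), modifier "lagoon".
"village slate" → head "slate", modifier "village".
So the structure is [canyon [[cellar [valley [lagoon [village slate]]]] chain]].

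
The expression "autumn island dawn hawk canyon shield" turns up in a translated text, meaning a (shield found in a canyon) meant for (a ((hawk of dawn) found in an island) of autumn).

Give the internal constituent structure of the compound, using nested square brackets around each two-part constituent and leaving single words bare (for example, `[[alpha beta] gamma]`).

Whole compound: head "shield" (specifically "canyon shield"), modifier "autumn island dawn hawk".
Within "autumn island dawn hawk", the head is "hawk" (specifically "island dawn hawk") and the modifier is "autumn".
Within "island dawn hawk", the head is "hawk" (specifically "dawn hawk") and the modifier is "island".
Within "dawn hawk", the head is "hawk" and the modifier is "dawn".
Within "canyon shield", the head is "shield" and the modifier is "canyon".
Putting it together: [[autumn [island [dawn hawk]]] [canyon shield]].

[[autumn [island [dawn hawk]]] [canyon shield]]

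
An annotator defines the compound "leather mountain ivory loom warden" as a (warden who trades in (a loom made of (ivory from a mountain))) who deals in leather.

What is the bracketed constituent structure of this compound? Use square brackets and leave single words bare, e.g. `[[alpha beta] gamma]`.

[leather [[[mountain ivory] loom] warden]]

The outermost head in the paraphrase is "warden" (specifically "mountain ivory loom warden"), modified by "leather".
Within "mountain ivory loom warden", the head is "warden" and the modifier is "mountain ivory loom".
Within "mountain ivory loom", the head is "loom" and the modifier is "mountain ivory".
Within "mountain ivory", the head is "ivory" and the modifier is "mountain".
Assembled: [leather [[[mountain ivory] loom] warden]].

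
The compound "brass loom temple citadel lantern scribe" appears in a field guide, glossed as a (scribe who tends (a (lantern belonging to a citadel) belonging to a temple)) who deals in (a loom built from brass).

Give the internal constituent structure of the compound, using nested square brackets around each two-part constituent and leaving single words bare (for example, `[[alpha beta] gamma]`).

[[brass loom] [[temple [citadel lantern]] scribe]]

Whole compound: head "scribe" (specifically "temple citadel lantern scribe"), modifier "brass loom".
"brass loom" → head "loom", modifier "brass".
"temple citadel lantern scribe" → head "scribe", modifier "temple citadel lantern".
"temple citadel lantern" → head "lantern" (specifically "citadel lantern"), modifier "temple".
"citadel lantern" → head "lantern", modifier "citadel".
Assembled: [[brass loom] [[temple [citadel lantern]] scribe]].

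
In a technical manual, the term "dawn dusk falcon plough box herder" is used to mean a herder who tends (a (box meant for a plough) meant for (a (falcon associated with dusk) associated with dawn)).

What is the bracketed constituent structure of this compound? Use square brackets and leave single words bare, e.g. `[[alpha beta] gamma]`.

Whole compound: head "herder", modifier "dawn dusk falcon plough box".
Within "dawn dusk falcon plough box", the head is "box" (specifically "plough box") and the modifier is "dawn dusk falcon".
Within "dawn dusk falcon", the head is "falcon" (specifically "dusk falcon") and the modifier is "dawn".
Within "dusk falcon", the head is "falcon" and the modifier is "dusk".
Within "plough box", the head is "box" and the modifier is "plough".
Putting it together: [[[dawn [dusk falcon]] [plough box]] herder].

[[[dawn [dusk falcon]] [plough box]] herder]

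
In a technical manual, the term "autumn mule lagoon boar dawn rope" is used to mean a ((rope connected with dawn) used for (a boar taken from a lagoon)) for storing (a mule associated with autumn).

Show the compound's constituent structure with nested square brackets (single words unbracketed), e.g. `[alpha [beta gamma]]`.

At the top level: head "rope" (specifically "lagoon boar dawn rope"); modifier "autumn mule".
"autumn mule" → head "mule", modifier "autumn".
"lagoon boar dawn rope" → head "rope" (specifically "dawn rope"), modifier "lagoon boar".
"lagoon boar" → head "boar", modifier "lagoon".
"dawn rope" → head "rope", modifier "dawn".
Assembled: [[autumn mule] [[lagoon boar] [dawn rope]]].

[[autumn mule] [[lagoon boar] [dawn rope]]]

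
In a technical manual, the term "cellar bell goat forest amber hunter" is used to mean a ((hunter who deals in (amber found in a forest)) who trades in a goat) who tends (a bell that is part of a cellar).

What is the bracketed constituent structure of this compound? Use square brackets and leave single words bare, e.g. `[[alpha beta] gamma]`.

[[cellar bell] [goat [[forest amber] hunter]]]

The outermost head in the paraphrase is "hunter" (specifically "goat forest amber hunter"), modified by "cellar bell".
"cellar bell" → head "bell", modifier "cellar".
"goat forest amber hunter" → head "hunter" (specifically "forest amber hunter"), modifier "goat".
"forest amber hunter" → head "hunter", modifier "forest amber".
"forest amber" → head "amber", modifier "forest".
Assembled: [[cellar bell] [goat [[forest amber] hunter]]].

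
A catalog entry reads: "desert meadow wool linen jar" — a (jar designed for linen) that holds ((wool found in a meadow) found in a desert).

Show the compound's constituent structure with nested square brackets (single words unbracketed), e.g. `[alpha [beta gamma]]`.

[[desert [meadow wool]] [linen jar]]

At the top level: head "jar" (specifically "linen jar"); modifier "desert meadow wool".
Within "desert meadow wool", the head is "wool" (specifically "meadow wool") and the modifier is "desert".
Within "meadow wool", the head is "wool" and the modifier is "meadow".
Within "linen jar", the head is "jar" and the modifier is "linen".
So the structure is [[desert [meadow wool]] [linen jar]].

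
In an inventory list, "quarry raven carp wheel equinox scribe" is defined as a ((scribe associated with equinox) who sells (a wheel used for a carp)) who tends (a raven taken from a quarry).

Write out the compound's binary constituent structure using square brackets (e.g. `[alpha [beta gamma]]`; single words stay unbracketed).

At the top level: head "scribe" (specifically "carp wheel equinox scribe"); modifier "quarry raven".
"quarry raven" → head "raven", modifier "quarry".
"carp wheel equinox scribe" → head "scribe" (specifically "equinox scribe"), modifier "carp wheel".
"carp wheel" → head "wheel", modifier "carp".
"equinox scribe" → head "scribe", modifier "equinox".
Assembled: [[quarry raven] [[carp wheel] [equinox scribe]]].

[[quarry raven] [[carp wheel] [equinox scribe]]]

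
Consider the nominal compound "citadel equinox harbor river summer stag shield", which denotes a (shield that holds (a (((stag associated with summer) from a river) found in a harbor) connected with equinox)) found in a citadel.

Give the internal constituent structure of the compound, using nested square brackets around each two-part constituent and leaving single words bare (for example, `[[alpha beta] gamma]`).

Whole compound: head "shield" (specifically "equinox harbor river summer stag shield"), modifier "citadel".
"equinox harbor river summer stag shield" → head "shield", modifier "equinox harbor river summer stag".
"equinox harbor river summer stag" → head "stag" (specifically "harbor river summer stag"), modifier "equinox".
"harbor river summer stag" → head "stag" (specifically "river summer stag"), modifier "harbor".
"river summer stag" → head "stag" (specifically "summer stag"), modifier "river".
"summer stag" → head "stag", modifier "summer".
Putting it together: [citadel [[equinox [harbor [river [summer stag]]]] shield]].

[citadel [[equinox [harbor [river [summer stag]]]] shield]]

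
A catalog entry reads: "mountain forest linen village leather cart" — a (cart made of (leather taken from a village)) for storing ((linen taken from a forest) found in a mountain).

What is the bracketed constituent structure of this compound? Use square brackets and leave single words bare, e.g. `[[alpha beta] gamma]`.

Overall it is a kind of cart (specifically "village leather cart"); the modifier is "mountain forest linen".
"mountain forest linen" → head "linen" (specifically "forest linen"), modifier "mountain".
"forest linen" → head "linen", modifier "forest".
"village leather cart" → head "cart", modifier "village leather".
"village leather" → head "leather", modifier "village".
Assembled: [[mountain [forest linen]] [[village leather] cart]].

[[mountain [forest linen]] [[village leather] cart]]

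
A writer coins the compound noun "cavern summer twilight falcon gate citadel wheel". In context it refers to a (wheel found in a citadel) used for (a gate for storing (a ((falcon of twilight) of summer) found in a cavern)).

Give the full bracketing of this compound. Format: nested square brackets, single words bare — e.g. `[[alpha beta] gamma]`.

Overall it is a kind of wheel (specifically "citadel wheel"); the modifier is "cavern summer twilight falcon gate".
Inside "cavern summer twilight falcon gate": head "gate", modifier "cavern summer twilight falcon".
Inside "cavern summer twilight falcon": head "falcon" (specifically "summer twilight falcon"), modifier "cavern".
Inside "summer twilight falcon": head "falcon" (specifically "twilight falcon"), modifier "summer".
Inside "twilight falcon": head "falcon", modifier "twilight".
Inside "citadel wheel": head "wheel", modifier "citadel".
So the structure is [[[cavern [summer [twilight falcon]]] gate] [citadel wheel]].

[[[cavern [summer [twilight falcon]]] gate] [citadel wheel]]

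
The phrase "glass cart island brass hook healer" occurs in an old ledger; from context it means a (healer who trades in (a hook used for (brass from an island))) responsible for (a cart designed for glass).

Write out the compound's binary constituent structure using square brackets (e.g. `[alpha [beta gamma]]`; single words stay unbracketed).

Overall it is a kind of healer (specifically "island brass hook healer"); the modifier is "glass cart".
Within "glass cart", the head is "cart" and the modifier is "glass".
Within "island brass hook healer", the head is "healer" and the modifier is "island brass hook".
Within "island brass hook", the head is "hook" and the modifier is "island brass".
Within "island brass", the head is "brass" and the modifier is "island".
So the structure is [[glass cart] [[[island brass] hook] healer]].

[[glass cart] [[[island brass] hook] healer]]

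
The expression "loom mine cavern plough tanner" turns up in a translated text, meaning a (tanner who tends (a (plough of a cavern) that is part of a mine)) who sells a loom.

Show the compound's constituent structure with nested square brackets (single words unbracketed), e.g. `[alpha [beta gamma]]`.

Whole compound: head "tanner" (specifically "mine cavern plough tanner"), modifier "loom".
"mine cavern plough tanner" → head "tanner", modifier "mine cavern plough".
"mine cavern plough" → head "plough" (specifically "cavern plough"), modifier "mine".
"cavern plough" → head "plough", modifier "cavern".
Putting it together: [loom [[mine [cavern plough]] tanner]].

[loom [[mine [cavern plough]] tanner]]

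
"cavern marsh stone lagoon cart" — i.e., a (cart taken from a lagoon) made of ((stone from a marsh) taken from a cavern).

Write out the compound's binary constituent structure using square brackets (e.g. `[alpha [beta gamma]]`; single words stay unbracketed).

Whole compound: head "cart" (specifically "lagoon cart"), modifier "cavern marsh stone".
"cavern marsh stone" → head "stone" (specifically "marsh stone"), modifier "cavern".
"marsh stone" → head "stone", modifier "marsh".
"lagoon cart" → head "cart", modifier "lagoon".
So the structure is [[cavern [marsh stone]] [lagoon cart]].

[[cavern [marsh stone]] [lagoon cart]]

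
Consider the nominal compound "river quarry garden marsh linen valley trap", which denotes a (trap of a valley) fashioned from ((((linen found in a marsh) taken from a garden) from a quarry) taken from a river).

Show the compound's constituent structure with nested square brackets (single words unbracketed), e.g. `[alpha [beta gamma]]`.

[[river [quarry [garden [marsh linen]]]] [valley trap]]

The outermost head in the paraphrase is "trap" (specifically "valley trap"), modified by "river quarry garden marsh linen".
Inside "river quarry garden marsh linen": head "linen" (specifically "quarry garden marsh linen"), modifier "river".
Inside "quarry garden marsh linen": head "linen" (specifically "garden marsh linen"), modifier "quarry".
Inside "garden marsh linen": head "linen" (specifically "marsh linen"), modifier "garden".
Inside "marsh linen": head "linen", modifier "marsh".
Inside "valley trap": head "trap", modifier "valley".
Assembled: [[river [quarry [garden [marsh linen]]]] [valley trap]].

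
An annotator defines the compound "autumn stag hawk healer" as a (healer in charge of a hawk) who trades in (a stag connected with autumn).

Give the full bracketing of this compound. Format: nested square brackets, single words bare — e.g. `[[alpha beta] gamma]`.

[[autumn stag] [hawk healer]]

The outermost head in the paraphrase is "healer" (specifically "hawk healer"), modified by "autumn stag".
"autumn stag" → head "stag", modifier "autumn".
"hawk healer" → head "healer", modifier "hawk".
Putting it together: [[autumn stag] [hawk healer]].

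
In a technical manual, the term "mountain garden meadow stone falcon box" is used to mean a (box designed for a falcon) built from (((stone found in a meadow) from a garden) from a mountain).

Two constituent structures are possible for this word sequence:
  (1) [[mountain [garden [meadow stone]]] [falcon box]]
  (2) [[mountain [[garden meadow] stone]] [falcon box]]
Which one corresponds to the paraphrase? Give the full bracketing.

The paraphrase's head is the "box" part ("falcon box"); its modifier is "mountain garden meadow stone".
That top-level split, carried through the inner groups, gives [[mountain [garden [meadow stone]]] [falcon box]].

[[mountain [garden [meadow stone]]] [falcon box]]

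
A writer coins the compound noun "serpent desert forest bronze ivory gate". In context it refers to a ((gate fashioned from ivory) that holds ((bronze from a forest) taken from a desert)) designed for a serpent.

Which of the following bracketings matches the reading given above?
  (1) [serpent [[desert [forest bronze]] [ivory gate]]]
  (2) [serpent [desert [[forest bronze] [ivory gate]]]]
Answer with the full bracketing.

[serpent [[desert [forest bronze]] [ivory gate]]]

The paraphrase's head is the "gate" part ("desert forest bronze ivory gate"); its modifier is "serpent".
That top-level split, carried through the inner groups, gives [serpent [[desert [forest bronze]] [ivory gate]]].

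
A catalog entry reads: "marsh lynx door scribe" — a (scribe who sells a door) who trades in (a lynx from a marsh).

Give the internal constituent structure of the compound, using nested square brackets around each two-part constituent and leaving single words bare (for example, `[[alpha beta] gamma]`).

[[marsh lynx] [door scribe]]

The outermost head in the paraphrase is "scribe" (specifically "door scribe"), modified by "marsh lynx".
Within "marsh lynx", the head is "lynx" and the modifier is "marsh".
Within "door scribe", the head is "scribe" and the modifier is "door".
Assembled: [[marsh lynx] [door scribe]].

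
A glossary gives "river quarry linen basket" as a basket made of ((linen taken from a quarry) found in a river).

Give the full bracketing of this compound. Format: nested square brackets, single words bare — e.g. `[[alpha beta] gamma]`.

Overall it is a kind of basket; the modifier is "river quarry linen".
Inside "river quarry linen": head "linen" (specifically "quarry linen"), modifier "river".
Inside "quarry linen": head "linen", modifier "quarry".
Putting it together: [[river [quarry linen]] basket].

[[river [quarry linen]] basket]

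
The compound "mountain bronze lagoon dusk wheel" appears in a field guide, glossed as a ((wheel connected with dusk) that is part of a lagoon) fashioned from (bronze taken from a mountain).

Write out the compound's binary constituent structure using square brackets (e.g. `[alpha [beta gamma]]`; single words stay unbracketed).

[[mountain bronze] [lagoon [dusk wheel]]]

The outermost head in the paraphrase is "wheel" (specifically "lagoon dusk wheel"), modified by "mountain bronze".
"mountain bronze" → head "bronze", modifier "mountain".
"lagoon dusk wheel" → head "wheel" (specifically "dusk wheel"), modifier "lagoon".
"dusk wheel" → head "wheel", modifier "dusk".
So the structure is [[mountain bronze] [lagoon [dusk wheel]]].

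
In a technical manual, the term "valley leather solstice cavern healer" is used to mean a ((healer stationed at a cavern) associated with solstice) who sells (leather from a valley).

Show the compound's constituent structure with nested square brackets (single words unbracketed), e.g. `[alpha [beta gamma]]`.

[[valley leather] [solstice [cavern healer]]]

Whole compound: head "healer" (specifically "solstice cavern healer"), modifier "valley leather".
"valley leather" → head "leather", modifier "valley".
"solstice cavern healer" → head "healer" (specifically "cavern healer"), modifier "solstice".
"cavern healer" → head "healer", modifier "cavern".
So the structure is [[valley leather] [solstice [cavern healer]]].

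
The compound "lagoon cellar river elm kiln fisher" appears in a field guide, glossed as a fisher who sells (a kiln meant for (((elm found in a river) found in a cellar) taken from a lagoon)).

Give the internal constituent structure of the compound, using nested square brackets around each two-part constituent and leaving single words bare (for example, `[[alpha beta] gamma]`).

[[[lagoon [cellar [river elm]]] kiln] fisher]

Whole compound: head "fisher", modifier "lagoon cellar river elm kiln".
Inside "lagoon cellar river elm kiln": head "kiln", modifier "lagoon cellar river elm".
Inside "lagoon cellar river elm": head "elm" (specifically "cellar river elm"), modifier "lagoon".
Inside "cellar river elm": head "elm" (specifically "river elm"), modifier "cellar".
Inside "river elm": head "elm", modifier "river".
Putting it together: [[[lagoon [cellar [river elm]]] kiln] fisher].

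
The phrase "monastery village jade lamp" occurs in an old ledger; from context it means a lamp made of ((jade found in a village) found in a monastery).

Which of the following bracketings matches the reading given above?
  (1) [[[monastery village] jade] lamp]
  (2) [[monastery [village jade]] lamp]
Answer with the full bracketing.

The paraphrase's head is the "lamp" part ("lamp"); its modifier is "monastery village jade".
That top-level split, carried through the inner groups, gives [[monastery [village jade]] lamp].

[[monastery [village jade]] lamp]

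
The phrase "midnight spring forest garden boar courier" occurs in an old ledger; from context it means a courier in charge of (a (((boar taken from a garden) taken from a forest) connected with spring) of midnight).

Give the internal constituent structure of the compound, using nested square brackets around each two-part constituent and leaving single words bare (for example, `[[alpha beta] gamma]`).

The outermost head in the paraphrase is "courier", modified by "midnight spring forest garden boar".
Inside "midnight spring forest garden boar": head "boar" (specifically "spring forest garden boar"), modifier "midnight".
Inside "spring forest garden boar": head "boar" (specifically "forest garden boar"), modifier "spring".
Inside "forest garden boar": head "boar" (specifically "garden boar"), modifier "forest".
Inside "garden boar": head "boar", modifier "garden".
Putting it together: [[midnight [spring [forest [garden boar]]]] courier].

[[midnight [spring [forest [garden boar]]]] courier]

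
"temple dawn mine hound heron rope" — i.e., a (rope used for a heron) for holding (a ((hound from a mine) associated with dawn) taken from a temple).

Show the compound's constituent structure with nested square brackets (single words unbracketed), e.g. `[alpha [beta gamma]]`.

Overall it is a kind of rope (specifically "heron rope"); the modifier is "temple dawn mine hound".
Within "temple dawn mine hound", the head is "hound" (specifically "dawn mine hound") and the modifier is "temple".
Within "dawn mine hound", the head is "hound" (specifically "mine hound") and the modifier is "dawn".
Within "mine hound", the head is "hound" and the modifier is "mine".
Within "heron rope", the head is "rope" and the modifier is "heron".
So the structure is [[temple [dawn [mine hound]]] [heron rope]].

[[temple [dawn [mine hound]]] [heron rope]]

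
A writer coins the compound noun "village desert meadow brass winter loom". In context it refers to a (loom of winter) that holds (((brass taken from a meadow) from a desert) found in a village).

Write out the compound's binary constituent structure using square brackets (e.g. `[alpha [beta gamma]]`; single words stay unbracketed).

[[village [desert [meadow brass]]] [winter loom]]

The outermost head in the paraphrase is "loom" (specifically "winter loom"), modified by "village desert meadow brass".
"village desert meadow brass" → head "brass" (specifically "desert meadow brass"), modifier "village".
"desert meadow brass" → head "brass" (specifically "meadow brass"), modifier "desert".
"meadow brass" → head "brass", modifier "meadow".
"winter loom" → head "loom", modifier "winter".
Assembled: [[village [desert [meadow brass]]] [winter loom]].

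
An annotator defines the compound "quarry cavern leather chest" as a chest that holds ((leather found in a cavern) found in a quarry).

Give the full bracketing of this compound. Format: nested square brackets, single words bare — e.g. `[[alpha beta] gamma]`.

[[quarry [cavern leather]] chest]

Whole compound: head "chest", modifier "quarry cavern leather".
"quarry cavern leather" → head "leather" (specifically "cavern leather"), modifier "quarry".
"cavern leather" → head "leather", modifier "cavern".
Assembled: [[quarry [cavern leather]] chest].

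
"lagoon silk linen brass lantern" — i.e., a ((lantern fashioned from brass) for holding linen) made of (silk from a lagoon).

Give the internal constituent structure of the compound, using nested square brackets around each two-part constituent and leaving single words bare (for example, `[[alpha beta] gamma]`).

Whole compound: head "lantern" (specifically "linen brass lantern"), modifier "lagoon silk".
Inside "lagoon silk": head "silk", modifier "lagoon".
Inside "linen brass lantern": head "lantern" (specifically "brass lantern"), modifier "linen".
Inside "brass lantern": head "lantern", modifier "brass".
Putting it together: [[lagoon silk] [linen [brass lantern]]].

[[lagoon silk] [linen [brass lantern]]]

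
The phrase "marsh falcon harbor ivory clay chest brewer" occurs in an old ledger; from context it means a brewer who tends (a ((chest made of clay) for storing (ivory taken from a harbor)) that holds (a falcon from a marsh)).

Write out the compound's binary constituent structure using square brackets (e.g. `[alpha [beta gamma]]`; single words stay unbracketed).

[[[marsh falcon] [[harbor ivory] [clay chest]]] brewer]

The outermost head in the paraphrase is "brewer", modified by "marsh falcon harbor ivory clay chest".
Within "marsh falcon harbor ivory clay chest", the head is "chest" (specifically "harbor ivory clay chest") and the modifier is "marsh falcon".
Within "marsh falcon", the head is "falcon" and the modifier is "marsh".
Within "harbor ivory clay chest", the head is "chest" (specifically "clay chest") and the modifier is "harbor ivory".
Within "harbor ivory", the head is "ivory" and the modifier is "harbor".
Within "clay chest", the head is "chest" and the modifier is "clay".
So the structure is [[[marsh falcon] [[harbor ivory] [clay chest]]] brewer].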